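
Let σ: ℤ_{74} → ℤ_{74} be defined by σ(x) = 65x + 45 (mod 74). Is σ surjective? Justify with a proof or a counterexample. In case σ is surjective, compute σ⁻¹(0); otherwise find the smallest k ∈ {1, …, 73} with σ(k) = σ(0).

5

Since gcd(65, 74) = 1, 65 is invertible modulo 74. Euclid's algorithm: 74 = 1·65 + 9, 65 = 7·9 + 2, 9 = 4·2 + 1; back-substituting gives 1 = 41·65 − 36·74, so 65⁻¹ ≡ 41 (mod 74).
For any y ∈ ℤ_{74}, x = 41(y − 45) mod 74 satisfies σ(x) = 65·41(y − 45) + 45 ≡ y (since 65·41 ≡ 1 mod 74). So every y has a preimage.
Thus σ is surjective.
Since σ is surjective, we find σ⁻¹(0): we need 65x ≡ 0 − 45 ≡ 29 (mod 74). Using 65⁻¹ = 41: x ≡ 41·29 = 1189 = 16·74 + 5, so x = 5.
Check: σ(5) = 65·5 + 45 = 370 = 5·74 + 0 ≡ 0 (mod 74).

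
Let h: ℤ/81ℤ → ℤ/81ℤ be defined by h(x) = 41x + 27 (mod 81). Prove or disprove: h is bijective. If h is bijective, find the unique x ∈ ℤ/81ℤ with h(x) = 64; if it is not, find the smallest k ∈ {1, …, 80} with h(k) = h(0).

Suppose h(x_1) = h(x_2) in ℤ/81ℤ. Then 41x_1 + 27 ≡ 41x_2 + 27 (mod 81), therefore 41(x_1 − x_2) ≡ 0 (mod 81).
Since gcd(41, 81) = 1, 41 is invertible modulo 81, therefore x_1 − x_2 ≡ 0 (mod 81), i.e. x_1 = x_2.
We now compute 41⁻¹ mod 81 explicitly. Euclid's algorithm: 81 = 1·41 + 40, 41 = 1·40 + 1; back-substituting gives 1 = 2·41 − 1·81, so 41⁻¹ ≡ 2 (mod 81).
Then y ↦ 2(y − 27) is a two-sided inverse to h, so every y ∈ ℤ/81ℤ has a preimage.
Therefore h is bijective.
Since h is bijective, we compute h⁻¹(64): solve 41x + 27 ≡ 64 (mod 81), i.e. 41x ≡ 37 (mod 81).
Multiplying by 41⁻¹ = 2 gives x ≡ 2·37 = 74 ≡ 74 (mod 81).
Check: h(74) = 41·74 + 27 = 3061 = 37·81 + 64 ≡ 64 (mod 81).

74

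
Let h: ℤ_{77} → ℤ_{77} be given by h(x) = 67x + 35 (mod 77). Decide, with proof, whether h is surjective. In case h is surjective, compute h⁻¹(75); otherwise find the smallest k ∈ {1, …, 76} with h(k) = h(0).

73

Recall that h is surjective if every y in the codomain equals h(x) for some x in the domain.
Since gcd(67, 77) = 1, 67 is invertible modulo 77. Euclid's algorithm: 77 = 1·67 + 10, 67 = 6·10 + 7, 10 = 1·7 + 3, 7 = 2·3 + 1; back-substituting gives 1 = 23·67 − 20·77, so 67⁻¹ ≡ 23 (mod 77).
Then y ↦ 23(y − 35) is a two-sided inverse to h, so every y ∈ ℤ_{77} has a preimage.
Therefore h is surjective.
Since h is surjective, we find h⁻¹(75): we need 67x ≡ 75 − 35 ≡ 40 (mod 77). Using 67⁻¹ = 23: x ≡ 23·40 = 920 = 11·77 + 73, so x = 73.
Check: h(73) = 67·73 + 35 = 4926 = 63·77 + 75 ≡ 75 (mod 77).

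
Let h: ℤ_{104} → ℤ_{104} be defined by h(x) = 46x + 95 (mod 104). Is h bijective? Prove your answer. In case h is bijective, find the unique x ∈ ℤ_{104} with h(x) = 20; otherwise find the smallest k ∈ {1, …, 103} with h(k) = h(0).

52

Recall that injectivity means: for all s, t in the domain, h(s) = h(t) implies s = t.
We have gcd(46, 104) = 2 > 1. Taking s = 0 and t = 52: h(0) = 95 and h(52) = 46·52 + 95 = 2487 ≡ 95 (mod 104).
So h(0) = h(52) while 0 ≠ 52, so h is not injective, hence not bijective.
Since h is not bijective, we find the least positive k with h(k) = h(0): this means 46k ≡ 0 (mod 104), i.e. 104 ∣ 46k. Since gcd(46, 104) = 2, dividing through by 2 this holds exactly when 52 ∣ 23k, and as gcd(23, 52) = 1, exactly when 52 ∣ k.
The smallest positive such k is 52.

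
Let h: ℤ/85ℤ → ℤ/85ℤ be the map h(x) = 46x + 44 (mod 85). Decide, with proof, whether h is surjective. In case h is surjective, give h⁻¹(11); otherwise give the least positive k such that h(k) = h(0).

27

By definition, h is surjective if every y in the codomain equals h(x) for some x in the domain.
Since gcd(46, 85) = 1, 46 is invertible modulo 85. Euclid's algorithm: 85 = 1·46 + 39, 46 = 1·39 + 7, 39 = 5·7 + 4, 7 = 1·4 + 3, 4 = 1·3 + 1; back-substituting gives 1 = 61·46 − 33·85, so 46⁻¹ ≡ 61 (mod 85).
For any y ∈ ℤ/85ℤ, x = 61(y − 44) mod 85 satisfies h(x) = 46·61(y − 44) + 44 ≡ y (since 46·61 ≡ 1 mod 85). So every y has a preimage.
Hence h is surjective.
Since h is surjective, we compute h⁻¹(11): solve 46x + 44 ≡ 11 (mod 85), i.e. 46x ≡ 52 (mod 85).
Multiplying by 46⁻¹ = 61 gives x ≡ 61·52 = 3172 = 37·85 + 27 ≡ 27 (mod 85).
Check: h(27) = 46·27 + 44 = 1286 = 15·85 + 11 ≡ 11 (mod 85).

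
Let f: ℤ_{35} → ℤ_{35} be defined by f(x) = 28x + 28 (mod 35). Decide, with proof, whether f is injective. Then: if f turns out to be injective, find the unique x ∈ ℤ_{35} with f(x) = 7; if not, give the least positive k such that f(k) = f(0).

We have gcd(28, 35) = 7 > 1. Taking u = 0 and v = 5: f(0) = 28 and f(5) = 28·5 + 28 = 168 ≡ 28 (mod 35).
So f(0) = f(5) while 0 ≠ 5, therefore f is not injective.
Since f is not injective, we find the least positive k with f(k) = f(0): this means 28k ≡ 0 (mod 35), i.e. 35 ∣ 28k. Since gcd(28, 35) = 7, dividing through by 7 this holds exactly when 5 ∣ 4k, and as gcd(4, 5) = 1, exactly when 5 ∣ k.
The smallest positive such k is 5.

5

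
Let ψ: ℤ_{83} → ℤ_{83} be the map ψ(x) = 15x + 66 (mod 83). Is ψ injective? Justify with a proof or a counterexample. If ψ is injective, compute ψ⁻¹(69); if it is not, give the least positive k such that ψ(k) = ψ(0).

50

If ψ(x_1) = ψ(x_2), then 15x_1 ≡ 15x_2 (mod 83). Because gcd(15, 83) = 1, we may cancel 15 to get x_1 ≡ x_2 (mod 83).
Hence ψ is injective.
We now compute 15⁻¹ mod 83 explicitly. Euclid's algorithm: 83 = 5·15 + 8, 15 = 1·8 + 7, 8 = 1·7 + 1; back-substituting gives 1 = 72·15 − 13·83, so 15⁻¹ ≡ 72 (mod 83).
Since ψ is injective, we find ψ⁻¹(69): we need 15x ≡ 69 − 66 ≡ 3 (mod 83). Using 15⁻¹ = 72: x ≡ 72·3 = 216 = 2·83 + 50, so x = 50.
Check: ψ(50) = 15·50 + 66 = 816 = 9·83 + 69 ≡ 69 (mod 83).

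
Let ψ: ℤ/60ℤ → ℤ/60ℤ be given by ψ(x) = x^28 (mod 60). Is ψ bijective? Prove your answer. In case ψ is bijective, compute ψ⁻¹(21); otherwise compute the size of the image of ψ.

8

ψ(2): Repeated squaring mod 60: 2^1 ≡ 2, 2^2 ≡ 2² = 4, 2^4 ≡ 4² = 16, 2^8 ≡ 16² = 256 ≡ 16, 2^16 ≡ 16² = 256 ≡ 16. Since 28 = 16 + 8 + 4, 2^28 ≡ 16·16·16: 16·16 = 256 ≡ 16, then 16·16 = 256 ≡ 16. So 2^28 ≡ 16 (mod 60).
ψ(4): Repeated squaring mod 60: 4^1 ≡ 4, 4^2 ≡ 4² = 16, 4^4 ≡ 16² = 256 ≡ 16, 4^8 ≡ 16² = 256 ≡ 16, 4^16 ≡ 16² = 256 ≡ 16. Since 28 = 16 + 8 + 4, 4^28 ≡ 16·16·16: 16·16 = 256 ≡ 16, then 16·16 = 256 ≡ 16. So 4^28 ≡ 16 (mod 60).
So ψ(2) = ψ(4) = 16 while 2 ≠ 4, hence ψ is not injective, hence not bijective.
Since ψ is not bijective, we determine |image(ψ)|. Computing x^28 mod 60 for each x (by repeated squaring, reducing mod 60 at every step), the values ψ(0), ψ(1), …, ψ(59) are: 0, 1, 16, 21, 16, 25, 36, 1, 16, 21, 40, 1, 36, 1, 16, 45, 16, 1, 36, 1, 40, 21, 16, 1, 36, 25, 16, 21, 16, 1, 0, 1, 16, 21, 16, 25, 36, 1, 16, 21, 40, 1, 36, 1, 16, 45, 16, 1, 36, 1, 40, 21, 16, 1, 36, 25, 16, 21, 16, 1.
The distinct values are {0, 1, 16, 21, 25, 36, 40, 45}; there are 8 of them.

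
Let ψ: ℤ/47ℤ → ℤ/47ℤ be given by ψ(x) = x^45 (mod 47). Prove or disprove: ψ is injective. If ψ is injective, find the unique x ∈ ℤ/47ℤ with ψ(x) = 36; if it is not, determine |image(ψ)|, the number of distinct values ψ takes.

Since 47 is prime, the nonzero elements of ℤ/47ℤ form a cyclic group of order 46.
As gcd(45, 46) = 1, raising to the 45th power is a bijection on this group: if x_1^45 ≡ x_2^45 then (x_1x_2^{−1})^45 = 1, and the only element of order dividing gcd(45, 46) = 1 is 1, so x_1 = x_2.
With ψ(0) = 0 this makes ψ injective on all of ℤ/47ℤ, hence bijective (finite equal-size domain and codomain). In particular ψ is injective.
Since ψ is injective, we find the preimage of 36. The inverse of x ↦ x^45 on (ℤ/47ℤ)^× is x ↦ x^45, because 45·45 = 2025 = 44·46 + 1 ≡ 1 (mod 46) and x^{46} = 1 for x ≠ 0 (Fermat). So ψ⁻¹(36) = 36^45 mod 47.
Repeated squaring mod 47: 36^1 ≡ 36, 36^2 ≡ 36² = 1296 ≡ 27, 36^4 ≡ 27² = 729 ≡ 24, 36^8 ≡ 24² = 576 ≡ 12, 36^16 ≡ 12² = 144 ≡ 3, 36^32 ≡ 3² = 9. Since 45 = 32 + 8 + 4 + 1, 36^45 ≡ 9·12·24·36: 9·12 = 108 ≡ 14, then 14·24 = 336 ≡ 7, then 7·36 = 252 ≡ 17. So 36^45 ≡ 17 (mod 47).
Hence ψ⁻¹(36) = 17.

17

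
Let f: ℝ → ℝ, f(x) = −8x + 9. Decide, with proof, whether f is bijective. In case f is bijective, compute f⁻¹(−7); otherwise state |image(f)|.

Suppose f(a) = f(b). Then −8a + 9 = −8b + 9, hence −8a = −8b, thus a = b.
For any y ∈ ℝ, x = (y − 9)/(−8) satisfies f(x) = y.
Thus f is bijective.
Since f is bijective, we compute f⁻¹(−7) = (−7 − 9)/(−8) = 2.

2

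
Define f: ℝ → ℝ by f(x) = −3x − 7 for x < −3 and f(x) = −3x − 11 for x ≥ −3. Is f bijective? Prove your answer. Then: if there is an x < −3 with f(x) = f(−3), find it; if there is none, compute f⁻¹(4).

-11/3

Both pieces are strictly decreasing (slopes −3 and −3), so each is injective on its own interval.
The left piece maps (−∞, −3) onto (2, ∞); the right piece maps [−3, ∞) onto (−∞, −2].
The images leave a gap (2 has no preimage), so f is not surjective, hence not bijective.
Because the two images are disjoint, no x < −3 has f(x) = f(−3), so we compute f⁻¹(4): 4 lies in (2, ∞), so solve −3x − 7 = 4: x = (4 + 7)/(−3) = −11/3.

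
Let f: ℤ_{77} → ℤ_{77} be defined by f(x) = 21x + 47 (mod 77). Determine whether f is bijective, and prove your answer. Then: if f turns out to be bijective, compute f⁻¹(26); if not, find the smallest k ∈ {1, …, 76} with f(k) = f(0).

11

By definition, f is injective if f(u) = f(v) implies u = v.
We have gcd(21, 77) = 7 > 1. Taking u = 0 and v = 11: f(0) = 47 and f(11) = 21·11 + 47 = 278 ≡ 47 (mod 77).
So f(0) = f(11) while 0 ≠ 11, thus f is not injective, hence not bijective.
Since f is not bijective, we find the least positive k with f(k) = f(0): this means 21k ≡ 0 (mod 77), i.e. 77 ∣ 21k. Since gcd(21, 77) = 7, dividing through by 7 this holds exactly when 11 ∣ 3k, and as gcd(3, 11) = 1, exactly when 11 ∣ k.
The smallest positive such k is 11.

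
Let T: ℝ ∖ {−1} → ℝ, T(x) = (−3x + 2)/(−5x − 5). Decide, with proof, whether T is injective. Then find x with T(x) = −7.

Suppose T(x_1) = T(x_2). Cross-multiplying: (−3x_1 + 2)(−5x_2 − 5) = (−3x_2 + 2)(−5x_1 − 5).
Expanding both sides and cancelling the symmetric terms leaves 25·(x_1 − x_2) = 0. Since 25 ≠ 0, x_1 = x_2. Hence T is injective.
Solving T(x) = −7: cross-multiplying gives −3x + 2 = −7(−5x − 5), which rearranges to −38x = 33, so x = −33/38.

-33/38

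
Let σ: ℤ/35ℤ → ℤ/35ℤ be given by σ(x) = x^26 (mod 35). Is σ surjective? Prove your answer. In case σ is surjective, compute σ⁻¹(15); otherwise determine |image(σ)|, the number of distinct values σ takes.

σ(1) = 1^26 = 1.
σ(6): Repeated squaring mod 35: 6^1 ≡ 6, 6^2 ≡ 6² = 36 ≡ 1, 6^4 ≡ 1² = 1, 6^8 ≡ 1² = 1, 6^16 ≡ 1² = 1. Since 26 = 16 + 8 + 2, 6^26 ≡ 1·1·1: 1·1 = 1, then 1·1 = 1. So 6^26 ≡ 1 (mod 35).
So σ(1) = σ(6) = 1 while 1 ≠ 6, thus σ is not injective.
A non-injective map from the 35-element set ℤ/35ℤ to itself takes at most 34 distinct values, so it cannot be surjective. So σ is not surjective.
Since σ is not surjective, we determine |image(σ)|. Computing x^26 mod 35 for each x (by repeated squaring, reducing mod 35 at every step), the values σ(0), σ(1), …, σ(34) are: 0, 1, 4, 9, 16, 25, 1, 14, 29, 11, 30, 16, 4, 29, 21, 15, 11, 9, 9, 11, 15, 21, 29, 4, 16, 30, 11, 29, 14, 1, 25, 16, 9, 4, 1.
The distinct values are {0, 1, 4, 9, 11, 14, 15, 16, 21, 25, 29, 30}; there are 12 of them.

12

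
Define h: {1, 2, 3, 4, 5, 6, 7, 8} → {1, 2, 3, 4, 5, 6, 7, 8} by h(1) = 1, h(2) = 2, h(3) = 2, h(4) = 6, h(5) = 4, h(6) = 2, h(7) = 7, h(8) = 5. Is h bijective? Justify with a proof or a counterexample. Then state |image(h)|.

h(2) = 2 = h(3) with 2 ≠ 3, so h is not injective, hence not bijective.
The image of h is {1, 2, 4, 5, 6, 7}, which has 6 elements.

6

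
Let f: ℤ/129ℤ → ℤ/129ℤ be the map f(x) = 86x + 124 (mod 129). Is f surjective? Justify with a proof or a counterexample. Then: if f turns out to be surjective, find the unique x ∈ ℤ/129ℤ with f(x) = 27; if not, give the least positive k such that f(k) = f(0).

3

Recall that surjectivity means every element of the codomain has a preimage under f.
Since gcd(86, 129) = 43, we have 86x ≡ 0 (mod 43) for all x, so f(x) ≡ 38 (mod 43).
But 0 ≢ 38 (mod 43), so 0 ∈ ℤ/129ℤ has no preimage. Hence f is not surjective.
Since f is not surjective, we find the least positive k with f(k) = f(0): this means 86k ≡ 0 (mod 129), i.e. 129 ∣ 86k. Since gcd(86, 129) = 43, dividing through by 43 this holds exactly when 3 ∣ 2k, and as gcd(2, 3) = 1, exactly when 3 ∣ k.
The smallest positive such k is 3.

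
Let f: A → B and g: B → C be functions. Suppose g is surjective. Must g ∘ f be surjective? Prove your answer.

No. Take A = {0}, B = C = {0, 1, 2, 3}, f(0) = 0, and g = identity (surjective).
Then (g ∘ f)(0) = 0, and 3 ∈ C has no preimage under g ∘ f, so g ∘ f is not surjective.

not surjective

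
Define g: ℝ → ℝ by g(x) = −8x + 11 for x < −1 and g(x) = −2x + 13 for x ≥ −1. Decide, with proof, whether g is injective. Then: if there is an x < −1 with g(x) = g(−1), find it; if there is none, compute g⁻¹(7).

3

Both pieces are strictly decreasing (slopes −8 and −2), so each is injective on its own interval.
The left piece maps (−∞, −1) onto (19, ∞); the right piece maps [−1, ∞) onto (−∞, 15].
These images are disjoint, so no value is attained by both pieces. Hence g is injective.
Because the two images are disjoint, no x < −1 has g(x) = g(−1), so we compute g⁻¹(7): 7 lies in (−∞, 15], so solve −2x + 13 = 7: x = (7 − 13)/(−2) = 3.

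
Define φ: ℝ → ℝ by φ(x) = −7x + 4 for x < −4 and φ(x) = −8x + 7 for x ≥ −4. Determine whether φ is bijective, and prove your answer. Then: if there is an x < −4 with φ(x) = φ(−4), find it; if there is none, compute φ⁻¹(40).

-5

Both pieces are strictly decreasing (slopes −7 and −8), so each is injective on its own interval.
The left piece maps (−∞, −4) onto (32, ∞); the right piece maps [−4, ∞) onto (−∞, 39].
These images overlap. In particular φ(−4) = 39 (right piece), and solving −7x + 4 = 39 on the left piece gives x = −5 < −4.
So φ(−5) = φ(−4) with −5 ≠ −4, and φ is not injective, hence not bijective. This x = −5 is the requested value below −4.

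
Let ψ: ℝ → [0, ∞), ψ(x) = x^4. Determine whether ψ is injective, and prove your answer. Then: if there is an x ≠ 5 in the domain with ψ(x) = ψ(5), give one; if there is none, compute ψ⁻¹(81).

-5

ψ(5) = 625 = (−5)^4 = ψ(−5) (since 4 is even), with 5 ≠ −5. So ψ is not injective.
For the follow-up, such an x exists: taking x = −5 ∈ ℝ gives ψ(−5) = 625 = ψ(5) with −5 ≠ 5.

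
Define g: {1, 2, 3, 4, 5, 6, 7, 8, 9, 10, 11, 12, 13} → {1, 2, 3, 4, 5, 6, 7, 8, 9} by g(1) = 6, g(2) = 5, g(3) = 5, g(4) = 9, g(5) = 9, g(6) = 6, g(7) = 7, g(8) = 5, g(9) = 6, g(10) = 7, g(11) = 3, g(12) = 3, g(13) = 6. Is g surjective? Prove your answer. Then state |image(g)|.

5

No element maps to 1, so g is not surjective.
The image of g is {3, 5, 6, 7, 9}, which has 5 elements.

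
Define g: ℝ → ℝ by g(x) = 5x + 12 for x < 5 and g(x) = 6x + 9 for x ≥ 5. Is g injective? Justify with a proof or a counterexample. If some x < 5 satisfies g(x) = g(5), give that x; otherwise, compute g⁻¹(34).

22/5

Both pieces are strictly increasing (slopes 5 and 6), so each is injective on its own interval.
The left piece maps (−∞, 5) onto (−∞, 37); the right piece maps [5, ∞) onto [39, ∞).
These images are disjoint, so no value is attained by both pieces. Hence g is injective.
Because the two images are disjoint, no x < 5 has g(x) = g(5), so we compute g⁻¹(34): 34 lies in (−∞, 37), so solve 5x + 12 = 34: x = (34 − 12)/5 = 22/5.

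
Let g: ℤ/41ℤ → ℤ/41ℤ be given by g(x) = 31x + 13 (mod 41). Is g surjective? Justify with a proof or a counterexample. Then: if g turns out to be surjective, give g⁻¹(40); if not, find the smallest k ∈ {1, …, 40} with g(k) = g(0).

Recall that surjectivity means every element of the codomain has a preimage under g.
Since gcd(31, 41) = 1, 31 is invertible modulo 41. Euclid's algorithm: 41 = 1·31 + 10, 31 = 3·10 + 1; back-substituting gives 1 = 4·31 − 3·41, so 31⁻¹ ≡ 4 (mod 41).
Then y ↦ 4(y − 13) is a two-sided inverse to g, so every y ∈ ℤ/41ℤ has a preimage.
So g is surjective.
Since g is surjective, we compute g⁻¹(40): solve 31x + 13 ≡ 40 (mod 41), i.e. 31x ≡ 27 (mod 41).
Multiplying by 31⁻¹ = 4 gives x ≡ 4·27 = 108 = 2·41 + 26 ≡ 26 (mod 41).
Check: g(26) = 31·26 + 13 = 819 = 19·41 + 40 ≡ 40 (mod 41).

26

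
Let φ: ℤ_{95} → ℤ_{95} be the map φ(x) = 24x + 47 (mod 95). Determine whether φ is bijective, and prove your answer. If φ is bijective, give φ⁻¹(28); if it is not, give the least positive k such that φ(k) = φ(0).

Suppose φ(a) = φ(b) in ℤ_{95}. Then 24a + 47 ≡ 24b + 47 (mod 95), so 24(a − b) ≡ 0 (mod 95).
Since gcd(24, 95) = 1, 24 is invertible modulo 95, so a − b ≡ 0 (mod 95), i.e. a = b.
We now compute 24⁻¹ mod 95 explicitly. Euclid's algorithm: 95 = 3·24 + 23, 24 = 1·23 + 1; back-substituting gives 1 = 4·24 − 1·95, so 24⁻¹ ≡ 4 (mod 95).
For any y ∈ ℤ_{95}, x = 4(y − 47) mod 95 satisfies φ(x) = 24·4(y − 47) + 47 ≡ y (since 24·4 ≡ 1 mod 95). So every y has a preimage.
Thus φ is bijective.
Since φ is bijective, we compute φ⁻¹(28): solve 24x + 47 ≡ 28 (mod 95), i.e. 24x ≡ 76 (mod 95).
Multiplying by 24⁻¹ = 4 gives x ≡ 4·76 = 304 = 3·95 + 19 ≡ 19 (mod 95).
Check: φ(19) = 24·19 + 47 = 503 = 5·95 + 28 ≡ 28 (mod 95).

19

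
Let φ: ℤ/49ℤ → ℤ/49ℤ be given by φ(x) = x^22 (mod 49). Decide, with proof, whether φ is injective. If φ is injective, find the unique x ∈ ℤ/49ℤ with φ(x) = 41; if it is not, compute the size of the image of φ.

22

φ(0) = 0^22 = 0.
φ(7): Repeated squaring mod 49: 7^1 ≡ 7, 7^2 ≡ 7² = 49 ≡ 0, 7^4 ≡ 0² = 0, 7^8 ≡ 0² = 0, 7^16 ≡ 0² = 0. Since 22 = 16 + 4 + 2, 7^22 ≡ 0·0·0: 0·0 = 0, then 0·0 = 0. So 7^22 ≡ 0 (mod 49).
So φ(0) = φ(7) = 0 while 0 ≠ 7, therefore φ is not injective.
Since φ is not injective, we determine |image(φ)|. Computing x^22 mod 49 for each x (by repeated squaring, reducing mod 49 at every step), the values φ(0), φ(1), …, φ(48) are: 0, 1, 2, 46, 4, 44, 43, 0, 8, 9, 39, 11, 37, 36, 0, 15, 16, 32, 18, 30, 29, 0, 22, 23, 25, 25, 23, 22, 0, 29, 30, 18, 32, 16, 15, 0, 36, 37, 11, 39, 9, 8, 0, 43, 44, 4, 46, 2, 1.
The distinct values are {0, 1, 2, 4, 8, 9, 11, 15, 16, 18, 22, 23, 25, 29, 30, 32, 36, 37, 39, 43, 44, 46}; there are 22 of them.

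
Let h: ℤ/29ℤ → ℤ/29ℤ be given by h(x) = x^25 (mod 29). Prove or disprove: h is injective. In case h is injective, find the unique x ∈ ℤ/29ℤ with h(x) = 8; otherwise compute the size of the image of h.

15

Since 29 is prime, the nonzero elements of ℤ/29ℤ form a cyclic group of order 28.
As gcd(25, 28) = 1, raising to the 25th power is a bijection on this group: if s^25 ≡ t^25 then (st^{−1})^25 = 1, and the only element of order dividing gcd(25, 28) = 1 is 1, so s = t.
With h(0) = 0 this makes h injective on all of ℤ/29ℤ, hence bijective (finite equal-size domain and codomain). In particular h is injective.
Since h is injective, we find the preimage of 8. The inverse of x ↦ x^25 on (ℤ/29ℤ)^× is x ↦ x^9, because 25·9 = 225 = 8·28 + 1 ≡ 1 (mod 28) and x^{28} = 1 for x ≠ 0 (Fermat). So h⁻¹(8) = 8^9 mod 29.
Repeated squaring mod 29: 8^1 ≡ 8, 8^2 ≡ 8² = 64 ≡ 6, 8^4 ≡ 6² = 36 ≡ 7, 8^8 ≡ 7² = 49 ≡ 20. Since 9 = 8 + 1, 8^9 ≡ 20·8: 20·8 = 160 ≡ 15. So 8^9 ≡ 15 (mod 29).
Hence h⁻¹(8) = 15.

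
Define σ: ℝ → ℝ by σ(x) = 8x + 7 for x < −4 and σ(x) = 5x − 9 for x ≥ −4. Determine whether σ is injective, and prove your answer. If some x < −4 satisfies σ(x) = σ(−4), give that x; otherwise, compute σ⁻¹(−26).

-9/2

Both pieces are strictly increasing (slopes 8 and 5), so each is injective on its own interval.
The left piece maps (−∞, −4) onto (−∞, −25); the right piece maps [−4, ∞) onto [−29, ∞).
These images overlap. In particular σ(−4) = −29 (right piece), and solving 8x + 7 = −29 on the left piece gives x = −9/2 < −4.
So σ(−9/2) = σ(−4) with −9/2 ≠ −4, and σ is not injective. This x = −9/2 is the requested value below −4.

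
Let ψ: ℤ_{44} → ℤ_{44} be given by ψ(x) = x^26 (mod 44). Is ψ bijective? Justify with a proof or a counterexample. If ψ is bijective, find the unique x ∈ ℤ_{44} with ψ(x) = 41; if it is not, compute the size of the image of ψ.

12

ψ(10): Repeated squaring mod 44: 10^1 ≡ 10, 10^2 ≡ 10² = 100 ≡ 12, 10^4 ≡ 12² = 144 ≡ 12, 10^8 ≡ 12² = 144 ≡ 12, 10^16 ≡ 12² = 144 ≡ 12. Since 26 = 16 + 8 + 2, 10^26 ≡ 12·12·12: 12·12 = 144 ≡ 12, then 12·12 = 144 ≡ 12. So 10^26 ≡ 12 (mod 44).
ψ(12): Repeated squaring mod 44: 12^1 ≡ 12, 12^2 ≡ 12² = 144 ≡ 12, 12^4 ≡ 12² = 144 ≡ 12, 12^8 ≡ 12² = 144 ≡ 12, 12^16 ≡ 12² = 144 ≡ 12. Since 26 = 16 + 8 + 2, 12^26 ≡ 12·12·12: 12·12 = 144 ≡ 12, then 12·12 = 144 ≡ 12. So 12^26 ≡ 12 (mod 44).
So ψ(10) = ψ(12) = 12 while 10 ≠ 12, thus ψ is not injective, hence not bijective.
Since ψ is not bijective, we determine |image(ψ)|. Computing x^26 mod 44 for each x (by repeated squaring, reducing mod 44 at every step), the values ψ(0), ψ(1), …, ψ(43) are: 0, 1, 20, 25, 4, 5, 16, 37, 36, 9, 12, 33, 12, 9, 36, 37, 16, 5, 4, 25, 20, 1, 0, 1, 20, 25, 4, 5, 16, 37, 36, 9, 12, 33, 12, 9, 36, 37, 16, 5, 4, 25, 20, 1.
The distinct values are {0, 1, 4, 5, 9, 12, 16, 20, 25, 33, 36, 37}; there are 12 of them.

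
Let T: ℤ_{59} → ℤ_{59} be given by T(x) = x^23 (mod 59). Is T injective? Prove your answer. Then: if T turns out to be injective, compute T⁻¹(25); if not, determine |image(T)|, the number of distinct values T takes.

15

Since 59 is prime, the nonzero elements of ℤ_{59} form a cyclic group of order 58.
As gcd(23, 58) = 1, raising to the 23rd power is a bijection on this group: if a^23 ≡ b^23 then (ab^{−1})^23 = 1, and the only element of order dividing gcd(23, 58) = 1 is 1, so a = b.
With T(0) = 0 this makes T injective on all of ℤ_{59}, hence bijective (finite equal-size domain and codomain). In particular T is injective.
Since T is injective, we find the preimage of 25. The inverse of x ↦ x^23 on (ℤ_{59})^× is x ↦ x^53, because 23·53 = 1219 = 21·58 + 1 ≡ 1 (mod 58) and x^{58} = 1 for x ≠ 0 (Fermat). So T⁻¹(25) = 25^53 mod 59.
Repeated squaring mod 59: 25^1 ≡ 25, 25^2 ≡ 25² = 625 ≡ 35, 25^4 ≡ 35² = 1225 ≡ 45, 25^8 ≡ 45² = 2025 ≡ 19, 25^16 ≡ 19² = 361 ≡ 7, 25^32 ≡ 7² = 49. Since 53 = 32 + 16 + 4 + 1, 25^53 ≡ 49·7·45·25: 49·7 = 343 ≡ 48, then 48·45 = 2160 ≡ 36, then 36·25 = 900 ≡ 15. So 25^53 ≡ 15 (mod 59).
Hence T⁻¹(25) = 15.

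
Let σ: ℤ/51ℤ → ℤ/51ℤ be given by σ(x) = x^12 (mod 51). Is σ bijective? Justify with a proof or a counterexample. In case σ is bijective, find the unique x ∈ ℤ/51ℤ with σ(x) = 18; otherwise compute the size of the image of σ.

10

σ(1) = 1^12 = 1.
σ(4): Repeated squaring mod 51: 4^1 ≡ 4, 4^2 ≡ 4² = 16, 4^4 ≡ 16² = 256 ≡ 1, 4^8 ≡ 1² = 1. Since 12 = 8 + 4, 4^12 ≡ 1·1: 1·1 = 1. So 4^12 ≡ 1 (mod 51).
So σ(1) = σ(4) = 1 while 1 ≠ 4, thus σ is not injective, hence not bijective.
Since σ is not bijective, we determine |image(σ)|. Computing x^12 mod 51 for each x (by repeated squaring, reducing mod 51 at every step), the values σ(0), σ(1), …, σ(50) are: 0, 1, 16, 21, 1, 4, 30, 13, 16, 33, 13, 13, 21, 1, 4, 33, 1, 34, 18, 16, 4, 18, 4, 13, 30, 16, 16, 30, 13, 4, 18, 4, 16, 18, 34, 1, 33, 4, 1, 21, 13, 13, 33, 16, 13, 30, 4, 1, 21, 16, 1.
The distinct values are {0, 1, 4, 13, 16, 18, 21, 30, 33, 34}; there are 10 of them.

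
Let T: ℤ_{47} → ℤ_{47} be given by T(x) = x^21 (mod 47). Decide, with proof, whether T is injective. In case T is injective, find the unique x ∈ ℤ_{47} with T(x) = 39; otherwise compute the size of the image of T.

Since 47 is prime, the nonzero elements of ℤ_{47} form a cyclic group of order 46.
As gcd(21, 46) = 1, raising to the 21st power is a bijection on this group: if a^21 ≡ b^21 then (ab^{−1})^21 = 1, and the only element of order dividing gcd(21, 46) = 1 is 1, so a = b.
With T(0) = 0 this makes T injective on all of ℤ_{47}, hence bijective (finite equal-size domain and codomain). In particular T is injective.
Since T is injective, we find the preimage of 39. The inverse of x ↦ x^21 on (ℤ_{47})^× is x ↦ x^11, because 21·11 = 231 = 5·46 + 1 ≡ 1 (mod 46) and x^{46} = 1 for x ≠ 0 (Fermat). So T⁻¹(39) = 39^11 mod 47.
Repeated squaring mod 47: 39^1 ≡ 39, 39^2 ≡ 39² = 1521 ≡ 17, 39^4 ≡ 17² = 289 ≡ 7, 39^8 ≡ 7² = 49 ≡ 2. Since 11 = 8 + 2 + 1, 39^11 ≡ 2·17·39: 2·17 = 34, then 34·39 = 1326 ≡ 10. So 39^11 ≡ 10 (mod 47).
Hence T⁻¹(39) = 10.

10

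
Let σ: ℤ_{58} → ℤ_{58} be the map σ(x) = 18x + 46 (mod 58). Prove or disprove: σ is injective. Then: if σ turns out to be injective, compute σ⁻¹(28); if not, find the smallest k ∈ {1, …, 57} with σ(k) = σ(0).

29

By definition, σ is injective when σ(u) = σ(v) forces u = v.
We have gcd(18, 58) = 2 > 1. Taking u = 0 and v = 29: σ(0) = 46 and σ(29) = 18·29 + 46 = 568 ≡ 46 (mod 58).
So σ(0) = σ(29) while 0 ≠ 29, so σ is not injective.
Since σ is not injective, we find the least positive k with σ(k) = σ(0): this means 18k ≡ 0 (mod 58), i.e. 58 ∣ 18k. Since gcd(18, 58) = 2, dividing through by 2 this holds exactly when 29 ∣ 9k, and as gcd(9, 29) = 1, exactly when 29 ∣ k.
The smallest positive such k is 29.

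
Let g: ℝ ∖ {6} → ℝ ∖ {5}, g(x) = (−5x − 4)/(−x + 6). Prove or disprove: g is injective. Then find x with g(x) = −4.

20/9

Suppose g(s) = g(t). Cross-multiplying: (−5s − 4)(−t + 6) = (−5t − 4)(−s + 6).
Expanding both sides and cancelling the symmetric terms leaves −34·(s − t) = 0. Since −34 ≠ 0, s = t. So g is injective.
Solving g(x) = −4: cross-multiplying gives −5x − 4 = −4(−x + 6), which rearranges to −9x = −20, so x = 20/9.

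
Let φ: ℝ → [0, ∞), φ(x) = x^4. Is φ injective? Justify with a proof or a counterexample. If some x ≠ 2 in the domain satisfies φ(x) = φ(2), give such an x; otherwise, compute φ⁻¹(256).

φ(2) = 16 = (−2)^4 = φ(−2) (since 4 is even), with 2 ≠ −2. So φ is not injective.
For the follow-up, such an x exists: taking x = −2 ∈ ℝ gives φ(−2) = 16 = φ(2) with −2 ≠ 2.

-2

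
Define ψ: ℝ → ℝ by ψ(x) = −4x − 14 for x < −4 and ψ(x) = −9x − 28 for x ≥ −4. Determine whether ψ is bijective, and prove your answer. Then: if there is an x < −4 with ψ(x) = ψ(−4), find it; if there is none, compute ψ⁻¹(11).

Both pieces are strictly decreasing (slopes −4 and −9), so each is injective on its own interval.
The left piece maps (−∞, −4) onto (2, ∞); the right piece maps [−4, ∞) onto (−∞, 8].
These images overlap. In particular ψ(−4) = 8 (right piece), and solving −4x − 14 = 8 on the left piece gives x = −11/2 < −4.
So ψ(−11/2) = ψ(−4) with −11/2 ≠ −4, and ψ is not injective, hence not bijective. This x = −11/2 is the requested value below −4.

-11/2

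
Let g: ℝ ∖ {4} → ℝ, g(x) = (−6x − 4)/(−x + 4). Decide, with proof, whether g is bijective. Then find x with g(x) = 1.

-8/5

If g(x) = 6, cross-multiplying gives −1(−6x − 4) = −6(−x + 4), which simplifies to 4 = −24 — false.  So 6 has no preimage and g is not surjective.
Thus g is not bijective.
Solving g(x) = 1: cross-multiplying gives −6x − 4 = 1(−x + 4), which rearranges to −5x = 8, so x = −8/5.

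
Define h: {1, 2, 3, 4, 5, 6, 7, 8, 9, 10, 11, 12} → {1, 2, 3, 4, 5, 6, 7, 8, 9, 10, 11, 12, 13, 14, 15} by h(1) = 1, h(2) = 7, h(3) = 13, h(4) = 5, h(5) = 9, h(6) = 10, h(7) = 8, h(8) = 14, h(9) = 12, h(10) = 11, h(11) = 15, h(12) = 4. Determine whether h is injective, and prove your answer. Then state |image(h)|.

12

The values h(1), …, h(12) are 1, 7, 13, 5, 9, 10, 8, 14, 12, 11, 15, 4 — all distinct.
So h(u) = h(v) only when u = v, and h is injective.
The image of h is {1, 4, 5, 7, 8, 9, 10, 11, 12, 13, 14, 15}, which has 12 elements.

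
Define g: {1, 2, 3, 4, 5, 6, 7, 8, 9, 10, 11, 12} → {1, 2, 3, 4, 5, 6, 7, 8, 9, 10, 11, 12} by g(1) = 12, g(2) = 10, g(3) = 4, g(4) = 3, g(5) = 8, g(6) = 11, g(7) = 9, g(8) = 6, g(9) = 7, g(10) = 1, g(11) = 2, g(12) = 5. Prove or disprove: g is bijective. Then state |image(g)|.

The values 12, 10, 4, 3, 8, 11, 9, 6, 7, 1, 2, 5 are a permutation of {1, 2, 3, 4, 5, 6, 7, 8, 9, 10, 11, 12}: each element appears exactly once.
So g is injective and surjective, hence bijective.
The image of g is {1, 2, 3, 4, 5, 6, 7, 8, 9, 10, 11, 12}, which has 12 elements.

12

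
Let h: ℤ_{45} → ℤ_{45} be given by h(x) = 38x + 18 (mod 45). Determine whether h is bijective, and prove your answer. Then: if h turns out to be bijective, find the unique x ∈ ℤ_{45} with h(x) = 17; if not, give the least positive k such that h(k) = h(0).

13

If h(a) = h(b), then 38a ≡ 38b (mod 45). Because gcd(38, 45) = 1, we may cancel 38 to get a ≡ b (mod 45).
We now compute 38⁻¹ mod 45 explicitly. Euclid's algorithm: 45 = 1·38 + 7, 38 = 5·7 + 3, 7 = 2·3 + 1; back-substituting gives 1 = 32·38 − 27·45, so 38⁻¹ ≡ 32 (mod 45).
Then y ↦ 32(y − 18) is a two-sided inverse to h, so every y ∈ ℤ_{45} has a preimage.
Hence h is bijective.
Since h is bijective, we find h⁻¹(17): we need 38x ≡ 17 − 18 ≡ 44 (mod 45). Using 38⁻¹ = 32: x ≡ 32·44 = 1408 = 31·45 + 13, so x = 13.
Check: h(13) = 38·13 + 18 = 512 = 11·45 + 17 ≡ 17 (mod 45).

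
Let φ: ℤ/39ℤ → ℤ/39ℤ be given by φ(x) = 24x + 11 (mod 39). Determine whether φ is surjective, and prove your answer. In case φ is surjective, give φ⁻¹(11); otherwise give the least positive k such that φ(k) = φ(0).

Since gcd(24, 39) = 3, we have 24x ≡ 0 (mod 3) for all x, so φ(x) ≡ 2 (mod 3).
But 0 ≢ 2 (mod 3), so 0 ∈ ℤ/39ℤ has no preimage. Thus φ is not surjective.
Since φ is not surjective, we find the least positive k with φ(k) = φ(0): this means 24k ≡ 0 (mod 39), i.e. 39 ∣ 24k. Since gcd(24, 39) = 3, dividing through by 3 this holds exactly when 13 ∣ 8k, and as gcd(8, 13) = 1, exactly when 13 ∣ k.
The smallest positive such k is 13.

13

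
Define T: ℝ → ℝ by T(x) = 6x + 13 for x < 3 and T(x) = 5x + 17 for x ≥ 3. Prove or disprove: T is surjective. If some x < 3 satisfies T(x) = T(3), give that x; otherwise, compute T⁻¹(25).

2

Both pieces are strictly increasing (slopes 6 and 5), so each is injective on its own interval.
The left piece maps (−∞, 3) onto (−∞, 31); the right piece maps [3, ∞) onto [32, ∞).
The union (−∞, 31) ∪ [32, ∞) omits the interval between 31 and 32; in particular 31 has no preimage. So T is not surjective.
Because the two images are disjoint, no x < 3 has T(x) = T(3), so we compute T⁻¹(25): 25 lies in (−∞, 31), so solve 6x + 13 = 25: x = (25 − 13)/6 = 2.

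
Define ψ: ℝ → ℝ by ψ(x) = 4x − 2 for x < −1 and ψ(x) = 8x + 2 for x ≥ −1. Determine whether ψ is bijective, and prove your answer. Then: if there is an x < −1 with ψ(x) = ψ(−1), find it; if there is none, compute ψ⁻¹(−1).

-3/8

Both pieces are strictly increasing (slopes 4 and 8), so each is injective on its own interval.
The left piece maps (−∞, −1) onto (−∞, −6); the right piece maps [−1, ∞) onto [−6, ∞).
Since −6 = −6, the images partition ℝ: ψ is injective and surjective, hence bijective.
Because the two images are disjoint, no x < −1 has ψ(x) = ψ(−1), so we compute ψ⁻¹(−1): −1 lies in [−6, ∞), so solve 8x + 2 = −1: x = (−1 − 2)/8 = −3/8.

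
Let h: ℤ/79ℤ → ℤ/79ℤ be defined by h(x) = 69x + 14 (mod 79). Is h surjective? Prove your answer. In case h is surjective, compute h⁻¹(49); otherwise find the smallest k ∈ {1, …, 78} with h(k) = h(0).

36

Since gcd(69, 79) = 1, 69 is invertible modulo 79. Euclid's algorithm: 79 = 1·69 + 10, 69 = 6·10 + 9, 10 = 1·9 + 1; back-substituting gives 1 = 71·69 − 62·79, so 69⁻¹ ≡ 71 (mod 79).
For any y ∈ ℤ/79ℤ, x = 71(y − 14) mod 79 satisfies h(x) = 69·71(y − 14) + 14 ≡ y (since 69·71 ≡ 1 mod 79). So every y has a preimage.
Hence h is surjective.
Since h is surjective, we compute h⁻¹(49): solve 69x + 14 ≡ 49 (mod 79), i.e. 69x ≡ 35 (mod 79).
Multiplying by 69⁻¹ = 71 gives x ≡ 71·35 = 2485 = 31·79 + 36 ≡ 36 (mod 79).
Check: h(36) = 69·36 + 14 = 2498 = 31·79 + 49 ≡ 49 (mod 79).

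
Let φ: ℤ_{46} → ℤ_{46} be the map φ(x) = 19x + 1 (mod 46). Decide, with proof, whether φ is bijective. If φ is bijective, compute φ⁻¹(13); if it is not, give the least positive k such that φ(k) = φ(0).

Recall that φ is injective when φ(x_1) = φ(x_2) forces x_1 = x_2.
Suppose φ(x_1) = φ(x_2) in ℤ_{46}. Then 19x_1 + 1 ≡ 19x_2 + 1 (mod 46), thus 19(x_1 − x_2) ≡ 0 (mod 46).
Since gcd(19, 46) = 1, 19 is invertible modulo 46, therefore x_1 − x_2 ≡ 0 (mod 46), i.e. x_1 = x_2.
We now compute 19⁻¹ mod 46 explicitly. Euclid's algorithm: 46 = 2·19 + 8, 19 = 2·8 + 3, 8 = 2·3 + 2, 3 = 1·2 + 1; back-substituting gives 1 = 17·19 − 7·46, so 19⁻¹ ≡ 17 (mod 46).
Then y ↦ 17(y − 1) is a two-sided inverse to φ, so every y ∈ ℤ_{46} has a preimage.
So φ is bijective.
Since φ is bijective, we find φ⁻¹(13): we need 19x ≡ 13 − 1 ≡ 12 (mod 46). Using 19⁻¹ = 17: x ≡ 17·12 = 204 = 4·46 + 20, so x = 20.
Check: φ(20) = 19·20 + 1 = 381 = 8·46 + 13 ≡ 13 (mod 46).

20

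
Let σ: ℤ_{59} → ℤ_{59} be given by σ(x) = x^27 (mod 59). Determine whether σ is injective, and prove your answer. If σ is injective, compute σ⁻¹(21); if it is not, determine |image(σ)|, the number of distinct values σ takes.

35

Since 59 is prime, the nonzero elements of ℤ_{59} form a cyclic group of order 58.
As gcd(27, 58) = 1, raising to the 27th power is a bijection on this group: if x_1^27 ≡ x_2^27 then (x_1x_2^{−1})^27 = 1, and the only element of order dividing gcd(27, 58) = 1 is 1, so x_1 = x_2.
With σ(0) = 0 this makes σ injective on all of ℤ_{59}, hence bijective (finite equal-size domain and codomain). In particular σ is injective.
Since σ is injective, we find the preimage of 21. The inverse of x ↦ x^27 on (ℤ_{59})^× is x ↦ x^43, because 27·43 = 1161 = 20·58 + 1 ≡ 1 (mod 58) and x^{58} = 1 for x ≠ 0 (Fermat). So σ⁻¹(21) = 21^43 mod 59.
Repeated squaring mod 59: 21^1 ≡ 21, 21^2 ≡ 21² = 441 ≡ 28, 21^4 ≡ 28² = 784 ≡ 17, 21^8 ≡ 17² = 289 ≡ 53, 21^16 ≡ 53² = 2809 ≡ 36, 21^32 ≡ 36² = 1296 ≡ 57. Since 43 = 32 + 8 + 2 + 1, 21^43 ≡ 57·53·28·21: 57·53 = 3021 ≡ 12, then 12·28 = 336 ≡ 41, then 41·21 = 861 ≡ 35. So 21^43 ≡ 35 (mod 59).
Hence σ⁻¹(21) = 35.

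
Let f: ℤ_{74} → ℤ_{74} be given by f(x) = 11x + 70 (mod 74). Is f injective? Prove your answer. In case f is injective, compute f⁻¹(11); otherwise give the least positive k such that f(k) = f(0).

If f(x_1) = f(x_2), then 11x_1 ≡ 11x_2 (mod 74). Because gcd(11, 74) = 1, we may cancel 11 to get x_1 ≡ x_2 (mod 74).
Hence f is injective.
We now compute 11⁻¹ mod 74 explicitly. Euclid's algorithm: 74 = 6·11 + 8, 11 = 1·8 + 3, 8 = 2·3 + 2, 3 = 1·2 + 1; back-substituting gives 1 = 27·11 − 4·74, so 11⁻¹ ≡ 27 (mod 74).
Since f is injective, we compute f⁻¹(11): solve 11x + 70 ≡ 11 (mod 74), i.e. 11x ≡ 15 (mod 74).
Multiplying by 11⁻¹ = 27 gives x ≡ 27·15 = 405 = 5·74 + 35 ≡ 35 (mod 74).
Check: f(35) = 11·35 + 70 = 455 = 6·74 + 11 ≡ 11 (mod 74).

35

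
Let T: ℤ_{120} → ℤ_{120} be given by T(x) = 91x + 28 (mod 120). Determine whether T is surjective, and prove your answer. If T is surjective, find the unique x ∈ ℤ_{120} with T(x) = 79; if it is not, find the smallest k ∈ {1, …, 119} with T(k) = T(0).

81

Recall: T is surjective if every y in the codomain equals T(x) for some x in the domain.
Since gcd(91, 120) = 1, 91 is invertible modulo 120. Euclid's algorithm: 120 = 1·91 + 29, 91 = 3·29 + 4, 29 = 7·4 + 1; back-substituting gives 1 = 91·91 − 69·120, so 91⁻¹ ≡ 91 (mod 120).
Then y ↦ 91(y − 28) is a two-sided inverse to T, so every y ∈ ℤ_{120} has a preimage.
Thus T is surjective.
Since T is surjective, we compute T⁻¹(79): solve 91x + 28 ≡ 79 (mod 120), i.e. 91x ≡ 51 (mod 120).
Multiplying by 91⁻¹ = 91 gives x ≡ 91·51 = 4641 = 38·120 + 81 ≡ 81 (mod 120).
Check: T(81) = 91·81 + 28 = 7399 = 61·120 + 79 ≡ 79 (mod 120).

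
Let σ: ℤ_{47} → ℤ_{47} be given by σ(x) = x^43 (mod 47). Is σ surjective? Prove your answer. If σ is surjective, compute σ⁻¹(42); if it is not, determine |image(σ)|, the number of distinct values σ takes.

6

Since 47 is prime, the nonzero elements of ℤ_{47} form a cyclic group of order 46.
As gcd(43, 46) = 1, raising to the 43rd power is a bijection on this group: if s^43 ≡ t^43 then (st^{−1})^43 = 1, and the only element of order dividing gcd(43, 46) = 1 is 1, so s = t.
With σ(0) = 0 this makes σ injective on all of ℤ_{47}, hence bijective (finite equal-size domain and codomain). In particular σ is surjective.
Since σ is surjective, we find the preimage of 42. The inverse of x ↦ x^43 on (ℤ_{47})^× is x ↦ x^15, because 43·15 = 645 = 14·46 + 1 ≡ 1 (mod 46) and x^{46} = 1 for x ≠ 0 (Fermat). So σ⁻¹(42) = 42^15 mod 47.
Repeated squaring mod 47: 42^1 ≡ 42, 42^2 ≡ 42² = 1764 ≡ 25, 42^4 ≡ 25² = 625 ≡ 14, 42^8 ≡ 14² = 196 ≡ 8. Since 15 = 8 + 4 + 2 + 1, 42^15 ≡ 8·14·25·42: 8·14 = 112 ≡ 18, then 18·25 = 450 ≡ 27, then 27·42 = 1134 ≡ 6. So 42^15 ≡ 6 (mod 47).
Hence σ⁻¹(42) = 6.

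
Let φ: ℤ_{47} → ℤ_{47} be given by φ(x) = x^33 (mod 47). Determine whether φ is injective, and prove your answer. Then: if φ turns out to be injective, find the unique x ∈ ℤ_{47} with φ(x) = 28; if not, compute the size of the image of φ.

17

Since 47 is prime, the nonzero elements of ℤ_{47} form a cyclic group of order 46.
As gcd(33, 46) = 1, raising to the 33rd power is a bijection on this group: if x_1^33 ≡ x_2^33 then (x_1x_2^{−1})^33 = 1, and the only element of order dividing gcd(33, 46) = 1 is 1, so x_1 = x_2.
With φ(0) = 0 this makes φ injective on all of ℤ_{47}, hence bijective (finite equal-size domain and codomain). In particular φ is injective.
Since φ is injective, we find the preimage of 28. The inverse of x ↦ x^33 on (ℤ_{47})^× is x ↦ x^7, because 33·7 = 231 = 5·46 + 1 ≡ 1 (mod 46) and x^{46} = 1 for x ≠ 0 (Fermat). So φ⁻¹(28) = 28^7 mod 47.
Repeated squaring mod 47: 28^1 ≡ 28, 28^2 ≡ 28² = 784 ≡ 32, 28^4 ≡ 32² = 1024 ≡ 37. Since 7 = 4 + 2 + 1, 28^7 ≡ 37·32·28: 37·32 = 1184 ≡ 9, then 9·28 = 252 ≡ 17. So 28^7 ≡ 17 (mod 47).
Hence φ⁻¹(28) = 17.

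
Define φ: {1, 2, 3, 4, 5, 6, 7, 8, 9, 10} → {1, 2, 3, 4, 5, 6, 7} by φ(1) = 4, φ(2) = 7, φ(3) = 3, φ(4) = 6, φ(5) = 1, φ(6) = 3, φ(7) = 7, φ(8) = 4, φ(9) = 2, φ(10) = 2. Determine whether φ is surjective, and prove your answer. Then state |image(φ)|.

6

No element maps to 5, so φ is not surjective.
The image of φ is {1, 2, 3, 4, 6, 7}, which has 6 elements.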